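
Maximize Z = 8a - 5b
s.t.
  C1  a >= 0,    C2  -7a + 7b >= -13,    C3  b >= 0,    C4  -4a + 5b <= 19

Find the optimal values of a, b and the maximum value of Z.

a = 198/7, b = 185/7, maximum Z = 659/7

Vertices and Z = 8a - 5b:
  (0, 0) → Z = 0
  (0, 19/5) → Z = -19
  (13/7, 0) → Z = 104/7
  (198/7, 185/7) → Z = 659/7

The optimum lies where -7a + 7b = -13 and -4a + 5b = 19.
Solving simultaneously gives a = 198/7, b = 185/7.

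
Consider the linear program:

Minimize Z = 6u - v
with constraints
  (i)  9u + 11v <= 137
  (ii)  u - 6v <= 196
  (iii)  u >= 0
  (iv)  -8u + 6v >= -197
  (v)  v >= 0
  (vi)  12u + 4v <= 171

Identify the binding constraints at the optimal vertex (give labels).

Vertices and Z = 6u - v:
  (0, 137/11) → Z = -137/11
  (1333/96, 35/32) → Z = 2631/32
  (0, 0) → Z = 0
  (57/4, 0) → Z = 171/2

The minimum is at (0, 137/11). Substituting into each constraint, equality holds for (i) and (iii); the remaining constraints have slack.

(i) and (iii)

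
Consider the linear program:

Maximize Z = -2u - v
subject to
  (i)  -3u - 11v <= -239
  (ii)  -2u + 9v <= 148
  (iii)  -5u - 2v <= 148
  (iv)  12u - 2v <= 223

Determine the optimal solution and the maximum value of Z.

Vertices and Z = -2u - v:
  (523/49, 922/49) → Z = -1968/49
  (977/46, 733/46) → Z = -2687/46
  (2303/104, 1111/52) → Z = -1707/26

u = 523/49, v = 922/49, maximum Z = -1968/49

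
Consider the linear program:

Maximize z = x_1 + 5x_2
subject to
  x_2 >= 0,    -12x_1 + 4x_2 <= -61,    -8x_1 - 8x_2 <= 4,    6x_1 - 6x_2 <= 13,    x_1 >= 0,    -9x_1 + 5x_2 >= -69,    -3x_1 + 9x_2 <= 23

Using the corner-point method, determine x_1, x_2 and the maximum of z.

x_1 = 85/12, x_2 = 59/12, maximum z = 95/3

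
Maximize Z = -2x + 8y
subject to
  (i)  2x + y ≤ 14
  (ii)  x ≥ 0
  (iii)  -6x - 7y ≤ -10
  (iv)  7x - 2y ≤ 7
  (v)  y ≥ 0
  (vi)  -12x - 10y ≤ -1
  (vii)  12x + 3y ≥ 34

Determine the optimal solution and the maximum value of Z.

Feasible corners and Z = -2x + 8y:
  (0, 14) → Z = 112
  (35/11, 84/11) → Z = 602/11
  (0, 34/3) → Z = 272/3
  (89/45, 154/45) → Z = 1054/45

x = 0, y = 14, maximum Z = 112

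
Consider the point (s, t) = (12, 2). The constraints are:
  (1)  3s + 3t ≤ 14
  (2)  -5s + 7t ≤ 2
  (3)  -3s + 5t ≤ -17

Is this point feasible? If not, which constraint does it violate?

Constraint (1): 3s + 3t = 42, which is not ≤ 14. All other constraints are satisfied.

not feasible — violates (1)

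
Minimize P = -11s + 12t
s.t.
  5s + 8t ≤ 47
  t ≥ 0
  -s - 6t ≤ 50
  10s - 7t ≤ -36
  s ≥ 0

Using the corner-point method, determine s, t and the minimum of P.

s = 0, t = 36/7, minimum P = 432/7

The optimum lies where 10s - 7t = -36 and s = 0.
Solving simultaneously gives s = 0, t = 36/7.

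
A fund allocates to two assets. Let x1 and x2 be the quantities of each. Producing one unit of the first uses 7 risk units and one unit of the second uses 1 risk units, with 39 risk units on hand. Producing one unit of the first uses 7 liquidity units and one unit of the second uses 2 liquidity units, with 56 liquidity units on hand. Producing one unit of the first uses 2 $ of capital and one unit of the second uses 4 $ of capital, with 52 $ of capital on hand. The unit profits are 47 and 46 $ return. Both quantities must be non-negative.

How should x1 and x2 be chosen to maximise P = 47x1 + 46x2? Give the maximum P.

x1 = 4, x2 = 11, maximum P = 694

Feasible corners and P = 47x1 + 46x2:
  (0, 0) → P = 0
  (0, 13) → P = 598
  (39/7, 0) → P = 1833/7
  (4, 11) → P = 694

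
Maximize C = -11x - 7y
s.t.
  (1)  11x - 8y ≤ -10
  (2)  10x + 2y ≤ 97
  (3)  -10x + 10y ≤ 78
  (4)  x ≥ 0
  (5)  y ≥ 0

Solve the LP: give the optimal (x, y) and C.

Vertices and C = -11x - 7y:
  (126/17, 389/34) → C = -5495/34
  (0, 5/4) → C = -35/4
  (407/60, 175/12) → C = -1767/10
  (0, 39/5) → C = -273/5

x = 0, y = 5/4, maximum C = -35/4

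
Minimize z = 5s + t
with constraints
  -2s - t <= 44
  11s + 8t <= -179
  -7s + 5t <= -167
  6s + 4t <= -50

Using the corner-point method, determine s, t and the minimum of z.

Extreme points and z = 5s + t:
  (-53/17, -642/17) → z = -907/17
  (147/37, -1030/37) → z = -295/37
  (79, -131) → z = 264
The feasible region is unbounded (it extends along (2, -3), (1, -2)), but z strictly increases along every unbounded feasible direction, so there is no improving ray and the minimum is attained at a vertex.

The binding constraints are -2s - t = 44 and -7s + 5t = -167.
Solving simultaneously gives s = -53/17, t = -642/17.

s = -53/17, t = -642/17, minimum z = -907/17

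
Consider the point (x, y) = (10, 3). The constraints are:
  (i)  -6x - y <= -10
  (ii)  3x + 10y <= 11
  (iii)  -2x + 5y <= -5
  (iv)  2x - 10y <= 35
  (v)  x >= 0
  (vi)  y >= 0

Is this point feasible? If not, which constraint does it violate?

Constraint (ii): 3x + 10y = 60, which is not ≤ 11. All other constraints are satisfied.

not feasible — violates (ii)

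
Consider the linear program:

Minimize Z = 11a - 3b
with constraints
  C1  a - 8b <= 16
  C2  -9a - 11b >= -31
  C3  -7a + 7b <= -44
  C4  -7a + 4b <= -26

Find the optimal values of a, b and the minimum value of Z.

Feasible corners and Z = 11a - 3b:
  (424/83, -113/83) → Z = 5003/83
  (240/49, -68/49) → Z = 2844/49
  (701/140, -179/140) → Z = 2062/35

The optimum lies where a - 8b = 16 and -7a + 7b = -44.
Solving simultaneously gives a = 240/49, b = -68/49.

a = 240/49, b = -68/49, minimum Z = 2844/49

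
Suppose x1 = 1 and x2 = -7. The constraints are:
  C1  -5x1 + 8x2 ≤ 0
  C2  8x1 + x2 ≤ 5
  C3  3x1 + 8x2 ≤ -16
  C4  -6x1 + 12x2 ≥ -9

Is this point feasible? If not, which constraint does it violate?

Constraint C4: -6x1 + 12x2 = -90, which is not ≥ -9. All other constraints are satisfied.

not feasible — violates C4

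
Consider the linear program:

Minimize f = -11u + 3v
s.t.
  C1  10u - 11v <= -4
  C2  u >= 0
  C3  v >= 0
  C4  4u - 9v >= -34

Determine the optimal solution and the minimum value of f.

Corner points and f = -11u + 3v:
  (0, 4/11) → f = 12/11
  (169/23, 162/23) → f = -1373/23
  (0, 34/9) → f = 34/3

At the optimal vertex, 10u - 11v = -4 and 4u - 9v = -34.
Solving simultaneously gives u = 169/23, v = 162/23.

u = 169/23, v = 162/23, minimum f = -1373/23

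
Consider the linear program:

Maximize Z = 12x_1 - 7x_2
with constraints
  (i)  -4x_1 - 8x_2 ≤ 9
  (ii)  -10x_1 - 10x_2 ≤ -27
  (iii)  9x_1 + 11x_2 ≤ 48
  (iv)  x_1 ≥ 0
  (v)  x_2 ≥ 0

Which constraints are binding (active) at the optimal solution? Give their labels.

(iii) and (v)

Vertices and Z = 12x_1 - 7x_2:
  (0, 27/10) → Z = -189/10
  (27/10, 0) → Z = 162/5
  (0, 48/11) → Z = -336/11
  (16/3, 0) → Z = 64

The maximum is at (16/3, 0). Substituting into each constraint, equality holds for (iii) and (v); the remaining constraints have slack.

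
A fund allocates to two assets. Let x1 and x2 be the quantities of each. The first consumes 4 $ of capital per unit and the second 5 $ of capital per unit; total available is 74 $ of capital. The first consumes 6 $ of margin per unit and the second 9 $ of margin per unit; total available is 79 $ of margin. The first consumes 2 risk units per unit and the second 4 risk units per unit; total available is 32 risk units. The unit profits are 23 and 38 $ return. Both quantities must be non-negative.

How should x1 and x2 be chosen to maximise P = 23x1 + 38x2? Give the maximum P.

x1 = 14/3, x2 = 17/3, maximum P = 968/3

Corner points and P = 23x1 + 38x2:
  (0, 0) → P = 0
  (0, 8) → P = 304
  (79/6, 0) → P = 1817/6
  (14/3, 17/3) → P = 968/3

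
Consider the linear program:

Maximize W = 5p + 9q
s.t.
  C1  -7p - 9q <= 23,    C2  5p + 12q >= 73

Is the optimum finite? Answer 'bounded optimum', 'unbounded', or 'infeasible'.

From the feasible point (-311/13, 626/39), moving in the direction (12, -5) keeps every constraint satisfied while W increases without bound.

unbounded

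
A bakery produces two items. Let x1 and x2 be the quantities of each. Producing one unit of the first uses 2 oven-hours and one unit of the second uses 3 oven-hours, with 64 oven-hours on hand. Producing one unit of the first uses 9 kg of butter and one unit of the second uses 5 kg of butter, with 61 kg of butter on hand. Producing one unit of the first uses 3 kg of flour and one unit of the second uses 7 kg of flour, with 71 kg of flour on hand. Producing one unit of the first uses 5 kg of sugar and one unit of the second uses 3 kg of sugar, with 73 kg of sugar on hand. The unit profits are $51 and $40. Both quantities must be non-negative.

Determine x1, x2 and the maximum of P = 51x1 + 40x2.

x1 = 3/2, x2 = 19/2, maximum P = 913/2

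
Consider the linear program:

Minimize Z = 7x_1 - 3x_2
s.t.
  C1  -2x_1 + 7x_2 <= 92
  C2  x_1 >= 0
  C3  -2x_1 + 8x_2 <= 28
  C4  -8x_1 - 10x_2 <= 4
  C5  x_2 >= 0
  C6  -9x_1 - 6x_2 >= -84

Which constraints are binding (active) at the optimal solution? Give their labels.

Feasible corners and Z = 7x_1 - 3x_2:
  (0, 7/2) → Z = -21/2
  (0, 0) → Z = 0
  (6, 5) → Z = 27
  (28/3, 0) → Z = 196/3

The minimum is at (0, 7/2). Substituting into each constraint, equality holds for C2 and C3; the remaining constraints have slack.

C2 and C3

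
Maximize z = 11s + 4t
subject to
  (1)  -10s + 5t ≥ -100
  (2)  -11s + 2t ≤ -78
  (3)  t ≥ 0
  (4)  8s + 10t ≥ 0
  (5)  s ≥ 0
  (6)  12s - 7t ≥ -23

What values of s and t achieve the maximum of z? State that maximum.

Feasible corners and z = 11s + 4t:
  (10, 0) → z = 110
  (163/2, 143) → z = 2937/2
  (78/11, 0) → z = 78
  (592/53, 1189/53) → z = 11268/53

s = 163/2, t = 143, maximum z = 2937/2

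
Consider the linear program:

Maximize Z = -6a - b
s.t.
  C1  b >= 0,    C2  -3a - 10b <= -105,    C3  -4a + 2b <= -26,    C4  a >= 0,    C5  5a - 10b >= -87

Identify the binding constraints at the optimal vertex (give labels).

C2 and C3

Corner points and Z = -6a - b:
  (35, 0) → Z = -210
  (235/23, 171/23) → Z = -1581/23
  (217/15, 239/15) → Z = -1541/15
The feasible region is unbounded (it extends along (2, 1), (1, 0)), but Z strictly decreases along every unbounded feasible direction, so there is no improving ray and the maximum is attained at a vertex.

The maximum is at (235/23, 171/23). Substituting into each constraint, equality holds for C2 and C3; the remaining constraints have slack.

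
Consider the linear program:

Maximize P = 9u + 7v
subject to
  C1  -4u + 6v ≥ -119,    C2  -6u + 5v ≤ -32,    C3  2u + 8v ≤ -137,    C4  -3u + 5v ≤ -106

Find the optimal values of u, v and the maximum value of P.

u = -41/2, v = -67/2, maximum P = -419

Extreme points and P = 9u + 7v:
  (-403/16, -293/8) → P = -7729/16
  (-41/2, -67/2) → P = -419
  (-74/3, -36) → P = -474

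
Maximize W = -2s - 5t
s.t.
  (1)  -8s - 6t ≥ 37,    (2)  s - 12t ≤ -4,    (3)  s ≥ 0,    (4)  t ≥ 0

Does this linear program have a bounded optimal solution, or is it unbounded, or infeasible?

The boundaries -8s - 6t = 37 and t = 0 meet at (-37/8, 0), but that point violates s ≥ 0. Every candidate vertex is excluded by some other constraint, so the feasible region is empty.

infeasible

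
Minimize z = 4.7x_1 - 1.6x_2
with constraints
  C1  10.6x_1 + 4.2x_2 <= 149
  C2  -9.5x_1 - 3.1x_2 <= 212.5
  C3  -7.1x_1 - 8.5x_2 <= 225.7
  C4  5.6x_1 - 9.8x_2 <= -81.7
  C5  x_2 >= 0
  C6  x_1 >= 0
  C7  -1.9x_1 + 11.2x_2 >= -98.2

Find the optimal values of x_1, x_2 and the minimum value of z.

x_1 = 0, x_2 = 745/21, minimum z = -1192/21

Feasible corners and z = 4.7x_1 - 1.6x_2:
  (7979/910, 85021/6370) → z = 252951/12740
  (0, 745/21) → z = -1192/21
  (0, 817/98) → z = -3268/245

The optimum lies where 10.6x_1 + 4.2x_2 = 149 and x_1 = 0.
Solving simultaneously gives x_1 = 0, x_2 = 745/21.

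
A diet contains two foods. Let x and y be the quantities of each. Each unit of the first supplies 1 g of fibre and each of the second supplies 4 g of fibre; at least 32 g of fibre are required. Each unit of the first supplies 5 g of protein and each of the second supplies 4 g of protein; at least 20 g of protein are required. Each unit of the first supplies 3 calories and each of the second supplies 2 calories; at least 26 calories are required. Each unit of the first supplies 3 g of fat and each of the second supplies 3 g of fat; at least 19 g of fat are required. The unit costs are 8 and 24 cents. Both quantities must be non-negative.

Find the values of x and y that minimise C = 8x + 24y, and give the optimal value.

Vertices and C = 8x + 24y:
  (0, 13) → C = 312
  (32, 0) → C = 256
  (4, 7) → C = 200
The feasible region is unbounded (it extends along (0, 1), (1, 0)), but C strictly increases along every unbounded feasible direction, so there is no improving ray and the minimum is attained at a vertex.

At the optimal vertex, x + 4y = 32 and 3x + 2y = 26.
Solving simultaneously gives x = 4, y = 7.

x = 4, y = 7, minimum C = 200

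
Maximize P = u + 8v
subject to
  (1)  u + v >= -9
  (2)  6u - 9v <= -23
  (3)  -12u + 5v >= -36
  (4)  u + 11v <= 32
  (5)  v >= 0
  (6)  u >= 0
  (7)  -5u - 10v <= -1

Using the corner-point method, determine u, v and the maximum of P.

u = 7/15, v = 43/15, maximum P = 117/5

Vertices and P = u + 8v:
  (7/15, 43/15) → P = 117/5
  (0, 23/9) → P = 184/9
  (0, 32/11) → P = 256/11

The optimum lies where 6u - 9v = -23 and u + 11v = 32.
Solving simultaneously gives u = 7/15, v = 43/15.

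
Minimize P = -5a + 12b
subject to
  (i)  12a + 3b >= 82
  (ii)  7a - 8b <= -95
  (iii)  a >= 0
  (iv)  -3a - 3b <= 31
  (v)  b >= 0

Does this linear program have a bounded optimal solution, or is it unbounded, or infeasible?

bounded optimum

Vertices and P = -5a + 12b:
  (371/117, 1714/117) → P = 18713/117
  (0, 82/3) → P = 328
The feasible region has finitely many vertices and no improving ray; the minimum is 18713/117 at (371/117, 1714/117).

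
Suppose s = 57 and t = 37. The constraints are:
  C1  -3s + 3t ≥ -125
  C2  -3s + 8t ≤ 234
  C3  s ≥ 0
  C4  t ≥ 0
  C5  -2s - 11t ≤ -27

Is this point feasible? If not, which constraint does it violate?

C1: -60 ≥ -125 ✓
C2: 125 ≤ 234 ✓
C3: 57 ≥ 0 ✓
C4: 37 ≥ 0 ✓
C5: -521 ≤ -27 ✓

feasible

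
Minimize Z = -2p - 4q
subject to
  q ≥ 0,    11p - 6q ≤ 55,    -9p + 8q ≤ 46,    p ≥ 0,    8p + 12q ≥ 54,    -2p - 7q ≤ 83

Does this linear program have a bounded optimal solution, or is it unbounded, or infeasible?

Vertices and Z = -2p - 4q:
  (358/17, 1001/34) → Z = -2718/17
  (82/15, 77/90) → Z = -646/45
  (0, 23/4) → Z = -23
  (0, 9/2) → Z = -18
The feasible region has finitely many vertices and no improving ray; the minimum is -2718/17 at (358/17, 1001/34).

bounded optimum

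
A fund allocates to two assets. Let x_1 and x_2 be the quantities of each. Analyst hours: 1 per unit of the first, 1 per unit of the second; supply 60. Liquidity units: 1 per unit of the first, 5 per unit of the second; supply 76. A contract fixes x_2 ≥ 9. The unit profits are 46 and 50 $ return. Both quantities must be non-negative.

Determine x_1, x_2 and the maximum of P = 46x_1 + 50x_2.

x_1 = 31, x_2 = 9, maximum P = 1876

Corner points and P = 46x_1 + 50x_2:
  (0, 76/5) → P = 760
  (0, 9) → P = 450
  (31, 9) → P = 1876

At the optimal vertex, x_1 + 5x_2 = 76 and x_2 = 9.
Solving simultaneously gives x_1 = 31, x_2 = 9.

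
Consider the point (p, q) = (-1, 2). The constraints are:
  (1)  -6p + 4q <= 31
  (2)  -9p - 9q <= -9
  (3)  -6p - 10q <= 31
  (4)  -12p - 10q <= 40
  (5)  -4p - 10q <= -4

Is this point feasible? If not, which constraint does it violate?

feasible

(1): 14 ≤ 31 ✓
(2): -9 ≤ -9 ✓
(3): -14 ≤ 31 ✓
(4): -8 ≤ 40 ✓
(5): -16 ≤ -4 ✓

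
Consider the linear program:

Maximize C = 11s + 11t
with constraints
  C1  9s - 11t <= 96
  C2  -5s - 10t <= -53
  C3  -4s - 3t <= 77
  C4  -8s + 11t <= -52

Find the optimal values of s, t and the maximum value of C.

s = 44, t = 300/11, maximum C = 784

Extreme points and C = 11s + 11t:
  (1543/145, -3/145) → C = 3388/29
  (44, 300/11) → C = 784
  (1103/135, 164/135) → C = 13937/135

At the optimal vertex, 9s - 11t = 96 and -8s + 11t = -52.
Solving simultaneously gives s = 44, t = 300/11.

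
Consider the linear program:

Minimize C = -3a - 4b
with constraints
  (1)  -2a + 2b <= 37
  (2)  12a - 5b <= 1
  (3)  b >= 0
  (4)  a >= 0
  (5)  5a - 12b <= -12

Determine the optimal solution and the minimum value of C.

a = 187/14, b = 223/7, minimum C = -335/2

Feasible corners and C = -3a - 4b:
  (187/14, 223/7) → C = -335/2
  (0, 37/2) → C = -74
  (72/119, 149/119) → C = -116/17
  (0, 1) → C = -4

The binding constraints are -2a + 2b = 37 and 12a - 5b = 1.
Solving simultaneously gives a = 187/14, b = 223/7.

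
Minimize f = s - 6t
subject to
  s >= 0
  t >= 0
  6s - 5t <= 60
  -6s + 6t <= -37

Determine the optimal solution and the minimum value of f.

s = 175/6, t = 23, minimum f = -653/6

Extreme points and f = s - 6t:
  (10, 0) → f = 10
  (37/6, 0) → f = 37/6
  (175/6, 23) → f = -653/6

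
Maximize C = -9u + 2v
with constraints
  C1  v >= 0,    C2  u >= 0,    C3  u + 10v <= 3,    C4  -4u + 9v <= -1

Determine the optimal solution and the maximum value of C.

u = 1/4, v = 0, maximum C = -9/4

Vertices and C = -9u + 2v:
  (3, 0) → C = -27
  (1/4, 0) → C = -9/4
  (37/49, 11/49) → C = -311/49

The optimum lies where v = 0 and -4u + 9v = -1.
Solving simultaneously gives u = 1/4, v = 0.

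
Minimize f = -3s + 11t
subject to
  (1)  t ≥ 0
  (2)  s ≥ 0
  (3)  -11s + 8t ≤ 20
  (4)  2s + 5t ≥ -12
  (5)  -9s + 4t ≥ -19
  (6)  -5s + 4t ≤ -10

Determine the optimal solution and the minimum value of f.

s = 19/9, t = 0, minimum f = -19/3

Vertices and f = -3s + 11t:
  (19/9, 0) → f = -19/3
  (2, 0) → f = -6
  (9/4, 5/16) → f = -53/16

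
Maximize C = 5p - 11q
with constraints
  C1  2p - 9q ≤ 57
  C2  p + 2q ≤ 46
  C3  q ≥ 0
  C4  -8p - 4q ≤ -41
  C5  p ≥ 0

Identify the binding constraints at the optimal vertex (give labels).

Extreme points and C = 5p - 11q:
  (528/13, 35/13) → C = 2255/13
  (57/2, 0) → C = 285/2
  (0, 23) → C = -253
  (41/8, 0) → C = 205/8
  (0, 41/4) → C = -451/4

The maximum is at (528/13, 35/13). Substituting into each constraint, equality holds for C1 and C2; the remaining constraints have slack.

C1 and C2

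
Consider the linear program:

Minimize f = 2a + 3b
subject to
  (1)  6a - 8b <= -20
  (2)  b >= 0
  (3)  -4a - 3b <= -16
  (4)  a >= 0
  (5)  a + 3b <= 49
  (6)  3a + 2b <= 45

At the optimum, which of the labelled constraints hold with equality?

Corner points and f = 2a + 3b:
  (34/25, 88/25) → f = 332/25
  (80/9, 55/6) → f = 815/18
  (0, 16/3) → f = 16
  (0, 49/3) → f = 49
  (37/7, 102/7) → f = 380/7

The minimum is at (34/25, 88/25). Substituting into each constraint, equality holds for (1) and (3); the remaining constraints have slack.

(1) and (3)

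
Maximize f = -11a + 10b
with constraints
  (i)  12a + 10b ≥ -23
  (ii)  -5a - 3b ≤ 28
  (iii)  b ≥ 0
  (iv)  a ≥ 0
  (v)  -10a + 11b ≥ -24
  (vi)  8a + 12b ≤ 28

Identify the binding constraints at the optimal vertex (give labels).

Vertices and f = -11a + 10b:
  (0, 0) → f = 0
  (12/5, 0) → f = -132/5
  (0, 7/3) → f = 70/3
  (149/52, 11/26) → f = -1419/52

The maximum is at (0, 7/3). Substituting into each constraint, equality holds for (iv) and (vi); the remaining constraints have slack.

(iv) and (vi)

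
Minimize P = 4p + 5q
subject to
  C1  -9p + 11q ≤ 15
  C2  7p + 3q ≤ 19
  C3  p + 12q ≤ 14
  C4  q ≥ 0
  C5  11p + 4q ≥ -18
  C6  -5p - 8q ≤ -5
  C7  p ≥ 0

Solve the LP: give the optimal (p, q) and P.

Feasible corners and P = 4p + 5q:
  (62/27, 79/81) → P = 1139/81
  (19/7, 0) → P = 76/7
  (0, 7/6) → P = 35/6
  (1, 0) → P = 4
  (0, 5/8) → P = 25/8

p = 0, q = 5/8, minimum P = 25/8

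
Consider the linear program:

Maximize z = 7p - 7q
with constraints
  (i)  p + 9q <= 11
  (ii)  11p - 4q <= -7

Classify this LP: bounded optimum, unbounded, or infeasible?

unbounded

From the feasible point (-19/103, 128/103), moving in the direction (-4, -11) keeps every constraint satisfied while z increases without bound.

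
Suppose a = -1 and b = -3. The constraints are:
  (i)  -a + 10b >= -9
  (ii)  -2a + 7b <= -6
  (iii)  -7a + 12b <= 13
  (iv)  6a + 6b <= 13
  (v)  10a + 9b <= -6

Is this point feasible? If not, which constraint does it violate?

not feasible — violates (i)

Constraint (i): -a + 10b = -29, which is not ≥ -9. All other constraints are satisfied.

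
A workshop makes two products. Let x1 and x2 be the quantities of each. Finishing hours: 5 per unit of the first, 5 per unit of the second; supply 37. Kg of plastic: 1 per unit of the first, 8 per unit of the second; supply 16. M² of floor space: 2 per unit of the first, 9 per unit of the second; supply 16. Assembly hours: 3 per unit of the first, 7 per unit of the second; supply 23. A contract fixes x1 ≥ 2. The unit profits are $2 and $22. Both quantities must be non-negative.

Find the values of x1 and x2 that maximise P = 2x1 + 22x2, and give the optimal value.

x1 = 2, x2 = 4/3, maximum P = 100/3

Vertices and P = 2x1 + 22x2:
  (37/5, 0) → P = 74/5
  (2, 0) → P = 4
  (253/35, 6/35) → P = 638/35
  (2, 4/3) → P = 100/3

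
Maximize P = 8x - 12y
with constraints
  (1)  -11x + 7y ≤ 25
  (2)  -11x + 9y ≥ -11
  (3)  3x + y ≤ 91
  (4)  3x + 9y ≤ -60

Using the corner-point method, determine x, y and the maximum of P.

x = -151/11, y = -18, maximum P = 1168/11

Corner points and P = 8x - 12y:
  (-151/11, -18) → P = 1168/11
  (-43/8, -39/8) → P = 31/2
  (-7/2, -11/2) → P = 38

The binding constraints are -11x + 7y = 25 and -11x + 9y = -11.
Solving simultaneously gives x = -151/11, y = -18.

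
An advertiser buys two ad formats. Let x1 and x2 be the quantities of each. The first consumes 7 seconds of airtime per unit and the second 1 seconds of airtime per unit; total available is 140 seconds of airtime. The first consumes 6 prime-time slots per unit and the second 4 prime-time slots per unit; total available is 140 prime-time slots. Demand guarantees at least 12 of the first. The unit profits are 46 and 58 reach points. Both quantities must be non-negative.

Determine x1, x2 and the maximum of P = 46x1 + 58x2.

x1 = 12, x2 = 17, maximum P = 1538

Feasible corners and P = 46x1 + 58x2:
  (20, 0) → P = 920
  (12, 0) → P = 552
  (210/11, 70/11) → P = 13720/11
  (12, 17) → P = 1538

The binding constraints are 6x1 + 4x2 = 140 and x1 = 12.
Solving simultaneously gives x1 = 12, x2 = 17.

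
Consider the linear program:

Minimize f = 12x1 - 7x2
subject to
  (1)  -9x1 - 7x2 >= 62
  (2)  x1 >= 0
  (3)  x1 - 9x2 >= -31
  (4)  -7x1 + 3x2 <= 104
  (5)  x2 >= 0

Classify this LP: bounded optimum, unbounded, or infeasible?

The boundaries -9x1 - 7x2 = 62 and x1 = 0 meet at (0, -62/7), but that point violates x2 ≥ 0. Every candidate vertex is excluded by some other constraint, so the feasible region is empty.

infeasible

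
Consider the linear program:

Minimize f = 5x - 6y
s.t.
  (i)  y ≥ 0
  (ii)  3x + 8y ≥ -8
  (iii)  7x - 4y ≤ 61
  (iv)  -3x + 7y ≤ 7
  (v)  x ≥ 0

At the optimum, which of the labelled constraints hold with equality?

(iv) and (v)

Vertices and f = 5x - 6y:
  (61/7, 0) → f = 305/7
  (0, 0) → f = 0
  (455/37, 232/37) → f = 883/37
  (0, 1) → f = -6

The minimum is at (0, 1). Substituting into each constraint, equality holds for (iv) and (v); the remaining constraints have slack.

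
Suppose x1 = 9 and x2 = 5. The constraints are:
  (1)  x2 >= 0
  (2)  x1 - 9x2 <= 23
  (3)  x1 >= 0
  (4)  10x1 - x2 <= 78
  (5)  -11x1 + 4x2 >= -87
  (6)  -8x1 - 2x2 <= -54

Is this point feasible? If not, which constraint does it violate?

not feasible — violates (4)

Constraint (4): 10x1 - x2 = 85, which is not ≤ 78. All other constraints are satisfied.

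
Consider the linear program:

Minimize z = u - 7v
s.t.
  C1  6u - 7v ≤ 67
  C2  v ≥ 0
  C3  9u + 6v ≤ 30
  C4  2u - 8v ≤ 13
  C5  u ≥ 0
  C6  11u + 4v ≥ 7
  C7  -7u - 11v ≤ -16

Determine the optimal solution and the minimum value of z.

Corner points and z = u - 7v:
  (10/3, 0) → z = 10/3
  (16/7, 0) → z = 16/7
  (0, 5) → z = -35
  (0, 7/4) → z = -49/4
  (13/93, 127/93) → z = -292/31

The binding constraints are 9u + 6v = 30 and u = 0.
Solving simultaneously gives u = 0, v = 5.

u = 0, v = 5, minimum z = -35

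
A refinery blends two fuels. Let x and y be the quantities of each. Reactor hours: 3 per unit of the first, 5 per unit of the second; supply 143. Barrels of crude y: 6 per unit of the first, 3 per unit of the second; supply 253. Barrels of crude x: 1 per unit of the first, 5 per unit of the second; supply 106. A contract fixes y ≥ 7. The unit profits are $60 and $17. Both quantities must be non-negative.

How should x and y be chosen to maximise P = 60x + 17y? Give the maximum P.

Extreme points and P = 60x + 17y:
  (0, 106/5) → P = 1802/5
  (0, 7) → P = 119
  (37/2, 35/2) → P = 2815/2
  (36, 7) → P = 2279

x = 36, y = 7, maximum P = 2279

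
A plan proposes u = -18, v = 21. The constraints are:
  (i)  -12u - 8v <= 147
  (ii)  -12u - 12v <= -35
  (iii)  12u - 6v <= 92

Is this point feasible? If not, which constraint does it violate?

feasible

(i): 48 ≤ 147 ✓
(ii): -36 ≤ -35 ✓
(iii): -342 ≤ 92 ✓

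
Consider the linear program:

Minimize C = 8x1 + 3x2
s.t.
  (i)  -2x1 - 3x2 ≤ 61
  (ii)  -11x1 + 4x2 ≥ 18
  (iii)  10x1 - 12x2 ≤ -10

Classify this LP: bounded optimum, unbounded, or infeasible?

unbounded

From the feasible point (-127/9, -295/27), moving in the direction (-3, 2) keeps every constraint satisfied while C decreases without bound.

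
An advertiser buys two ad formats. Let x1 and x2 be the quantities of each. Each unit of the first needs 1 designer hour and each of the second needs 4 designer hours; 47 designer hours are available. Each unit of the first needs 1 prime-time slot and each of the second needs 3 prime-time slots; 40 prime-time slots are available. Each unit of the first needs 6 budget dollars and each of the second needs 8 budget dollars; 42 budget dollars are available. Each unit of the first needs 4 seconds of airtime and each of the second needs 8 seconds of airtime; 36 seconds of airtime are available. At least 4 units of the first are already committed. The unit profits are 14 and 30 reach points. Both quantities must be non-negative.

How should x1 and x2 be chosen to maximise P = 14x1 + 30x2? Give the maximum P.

x1 = 4, x2 = 9/4, maximum P = 247/2

Feasible corners and P = 14x1 + 30x2:
  (7, 0) → P = 98
  (4, 0) → P = 56
  (4, 9/4) → P = 247/2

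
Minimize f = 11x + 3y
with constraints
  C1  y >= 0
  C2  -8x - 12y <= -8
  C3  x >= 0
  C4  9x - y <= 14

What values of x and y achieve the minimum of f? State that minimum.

x = 0, y = 2/3, minimum f = 2

The feasible region is unbounded (it extends along (0, 1), (1, 9)), but f strictly increases along every unbounded feasible direction, so there is no improving ray and the minimum is attained at a vertex.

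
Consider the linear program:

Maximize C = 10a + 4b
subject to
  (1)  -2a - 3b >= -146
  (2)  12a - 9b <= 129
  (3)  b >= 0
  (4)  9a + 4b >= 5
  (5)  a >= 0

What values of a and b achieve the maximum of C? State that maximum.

Corner points and C = 10a + 4b:
  (63/2, 83/3) → C = 1277/3
  (0, 146/3) → C = 584/3
  (43/4, 0) → C = 215/2
  (5/9, 0) → C = 50/9
  (0, 5/4) → C = 5

a = 63/2, b = 83/3, maximum C = 1277/3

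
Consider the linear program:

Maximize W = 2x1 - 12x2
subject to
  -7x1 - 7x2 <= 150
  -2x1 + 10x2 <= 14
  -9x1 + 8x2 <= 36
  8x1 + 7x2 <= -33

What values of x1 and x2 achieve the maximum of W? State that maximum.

Feasible corners and W = 2x1 - 12x2:
  (-1452/119, -1098/119) → W = 10272/119
  (117, -969/7) → W = 13266/7
  (-516/127, -9/127) → W = -924/127

x1 = 117, x2 = -969/7, maximum W = 13266/7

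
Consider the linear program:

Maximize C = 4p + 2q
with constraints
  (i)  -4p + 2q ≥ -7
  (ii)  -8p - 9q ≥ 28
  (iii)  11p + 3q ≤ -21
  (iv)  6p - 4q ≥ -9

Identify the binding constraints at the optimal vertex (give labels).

(ii) and (iii)

Feasible corners and C = 4p + 2q:
  (-21/34, -161/34) → C = -203/17
  (-7/5, -28/15) → C = -28/3
  (-193/86, -48/43) → C = -482/43
The feasible region is unbounded (it extends along (-2, -3), (-1, -2)), but C strictly decreases along every unbounded feasible direction, so there is no improving ray and the maximum is attained at a vertex.

The maximum is at (-7/5, -28/15). Substituting into each constraint, equality holds for (ii) and (iii); the remaining constraints have slack.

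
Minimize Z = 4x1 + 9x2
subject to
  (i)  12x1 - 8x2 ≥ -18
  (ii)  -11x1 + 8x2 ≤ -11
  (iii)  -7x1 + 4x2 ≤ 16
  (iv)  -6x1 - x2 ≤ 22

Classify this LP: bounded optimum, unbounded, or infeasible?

unbounded

From the feasible point (-165/59, -308/59), moving in the direction (1, -6) keeps every constraint satisfied while Z decreases without bound.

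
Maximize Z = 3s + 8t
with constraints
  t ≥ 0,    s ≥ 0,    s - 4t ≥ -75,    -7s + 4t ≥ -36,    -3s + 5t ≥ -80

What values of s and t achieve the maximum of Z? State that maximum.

s = 37/2, t = 187/8, maximum Z = 485/2

The binding constraints are s - 4t = -75 and -7s + 4t = -36.
Solving simultaneously gives s = 37/2, t = 187/8.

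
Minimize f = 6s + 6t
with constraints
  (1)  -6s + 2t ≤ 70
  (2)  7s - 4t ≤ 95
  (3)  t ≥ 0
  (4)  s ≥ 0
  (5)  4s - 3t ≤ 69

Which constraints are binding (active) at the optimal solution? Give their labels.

(3) and (4)

Extreme points and f = 6s + 6t:
  (0, 35) → f = 210
  (95/7, 0) → f = 570/7
  (0, 0) → f = 0
The feasible region is unbounded (it extends along (1, 3), (4, 7)), but f strictly increases along every unbounded feasible direction, so there is no improving ray and the minimum is attained at a vertex.

The minimum is at (0, 0). Substituting into each constraint, equality holds for (3) and (4); the remaining constraints have slack.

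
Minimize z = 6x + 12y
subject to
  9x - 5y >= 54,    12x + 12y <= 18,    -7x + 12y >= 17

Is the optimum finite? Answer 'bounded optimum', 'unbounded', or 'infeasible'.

infeasible

The boundaries 9x - 5y = 54 and 12x + 12y = 18 meet at (123/28, -81/28), but that point violates -7x + 12y ≥ 17. Every candidate vertex is excluded by some other constraint, so the feasible region is empty.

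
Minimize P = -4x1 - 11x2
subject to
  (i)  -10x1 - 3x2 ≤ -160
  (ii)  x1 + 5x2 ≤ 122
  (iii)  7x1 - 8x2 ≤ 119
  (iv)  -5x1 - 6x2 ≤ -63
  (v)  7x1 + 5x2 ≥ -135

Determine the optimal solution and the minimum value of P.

x1 = 1571/43, x2 = 735/43, minimum P = -14369/43

Vertices and P = -4x1 - 11x2:
  (434/47, 1060/47) → P = -13396/47
  (1637/101, -70/101) → P = -5778/101
  (1571/43, 735/43) → P = -14369/43

At the optimal vertex, x1 + 5x2 = 122 and 7x1 - 8x2 = 119.
Solving simultaneously gives x1 = 1571/43, x2 = 735/43.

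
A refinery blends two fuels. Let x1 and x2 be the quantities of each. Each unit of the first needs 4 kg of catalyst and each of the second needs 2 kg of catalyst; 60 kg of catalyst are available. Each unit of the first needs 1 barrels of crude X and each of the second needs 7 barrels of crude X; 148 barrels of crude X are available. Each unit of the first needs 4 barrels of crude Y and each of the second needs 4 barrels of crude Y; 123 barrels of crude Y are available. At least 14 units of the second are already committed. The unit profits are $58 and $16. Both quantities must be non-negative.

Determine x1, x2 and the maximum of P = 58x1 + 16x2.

x1 = 8, x2 = 14, maximum P = 688

Corner points and P = 58x1 + 16x2:
  (0, 148/7) → P = 2368/7
  (0, 14) → P = 224
  (62/13, 266/13) → P = 604
  (8, 14) → P = 688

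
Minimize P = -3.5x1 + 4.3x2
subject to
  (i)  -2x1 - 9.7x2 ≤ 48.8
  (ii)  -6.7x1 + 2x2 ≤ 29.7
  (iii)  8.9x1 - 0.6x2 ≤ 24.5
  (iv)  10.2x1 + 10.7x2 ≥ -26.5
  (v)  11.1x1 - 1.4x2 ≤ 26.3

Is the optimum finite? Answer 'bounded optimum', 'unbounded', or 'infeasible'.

Corner points and P = -3.5x1 + 4.3x2:
  (257/53, 1648/53) → P = 61869/530
  (-37079/9209, 12539/9209) → P = 918471/46045
  (463/145, 947/145) → P = 12258/725
  (24431/13305, -18747/4435) → P = -1636724/66525
The feasible region has finitely many vertices and no improving ray; the minimum is -1636724/66525 at (24431/13305, -18747/4435).

bounded optimum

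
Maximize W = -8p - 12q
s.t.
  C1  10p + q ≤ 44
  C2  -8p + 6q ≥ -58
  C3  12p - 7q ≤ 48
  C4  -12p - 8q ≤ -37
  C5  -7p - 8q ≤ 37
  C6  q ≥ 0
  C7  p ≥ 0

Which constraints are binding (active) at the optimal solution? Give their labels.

C4 and C6

Feasible corners and W = -8p - 12q:
  (178/41, 24/41) → W = -1712/41
  (0, 44) → W = -528
  (4, 0) → W = -32
  (37/12, 0) → W = -74/3
  (0, 37/8) → W = -111/2

The maximum is at (37/12, 0). Substituting into each constraint, equality holds for C4 and C6; the remaining constraints have slack.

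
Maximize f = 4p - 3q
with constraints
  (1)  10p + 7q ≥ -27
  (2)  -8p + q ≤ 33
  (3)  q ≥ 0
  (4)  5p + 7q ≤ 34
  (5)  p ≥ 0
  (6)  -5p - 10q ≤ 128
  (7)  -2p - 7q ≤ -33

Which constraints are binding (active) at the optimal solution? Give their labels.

(4) and (7)

Extreme points and f = 4p - 3q:
  (0, 34/7) → f = -102/7
  (1/3, 97/21) → f = -263/21
  (0, 33/7) → f = -99/7

The maximum is at (1/3, 97/21). Substituting into each constraint, equality holds for (4) and (7); the remaining constraints have slack.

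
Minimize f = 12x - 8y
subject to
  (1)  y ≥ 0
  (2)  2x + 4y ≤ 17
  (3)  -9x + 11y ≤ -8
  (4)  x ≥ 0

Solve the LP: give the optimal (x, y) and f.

x = 8/9, y = 0, minimum f = 32/3

Corner points and f = 12x - 8y:
  (17/2, 0) → f = 102
  (8/9, 0) → f = 32/3
  (219/58, 137/58) → f = 766/29

The optimum lies where y = 0 and -9x + 11y = -8.
Solving simultaneously gives x = 8/9, y = 0.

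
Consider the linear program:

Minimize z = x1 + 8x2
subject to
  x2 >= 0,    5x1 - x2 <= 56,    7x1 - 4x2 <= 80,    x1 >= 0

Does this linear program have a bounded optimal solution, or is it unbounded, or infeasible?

bounded optimum

Vertices and z = x1 + 8x2:
  (56/5, 0) → z = 56/5
  (0, 0) → z = 0
The feasible region has finitely many vertices and no improving ray; the minimum is 0 at (0, 0).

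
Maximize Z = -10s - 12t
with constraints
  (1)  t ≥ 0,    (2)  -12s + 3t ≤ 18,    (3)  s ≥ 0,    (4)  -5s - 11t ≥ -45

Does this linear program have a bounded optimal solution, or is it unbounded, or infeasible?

Feasible corners and Z = -10s - 12t:
  (0, 0) → Z = 0
  (9, 0) → Z = -90
  (0, 45/11) → Z = -540/11
The feasible region has finitely many vertices and no improving ray; the maximum is 0 at (0, 0).

bounded optimum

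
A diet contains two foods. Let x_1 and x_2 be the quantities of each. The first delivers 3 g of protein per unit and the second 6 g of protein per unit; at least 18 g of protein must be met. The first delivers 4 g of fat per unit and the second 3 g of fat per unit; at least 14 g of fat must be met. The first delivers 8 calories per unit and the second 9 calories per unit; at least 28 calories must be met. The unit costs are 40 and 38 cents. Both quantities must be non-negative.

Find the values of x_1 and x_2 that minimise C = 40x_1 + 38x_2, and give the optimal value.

Extreme points and C = 40x_1 + 38x_2:
  (0, 14/3) → C = 532/3
  (6, 0) → C = 240
  (2, 2) → C = 156
The feasible region is unbounded (it extends along (0, 1), (1, 0)), but C strictly increases along every unbounded feasible direction, so there is no improving ray and the minimum is attained at a vertex.

x_1 = 2, x_2 = 2, minimum C = 156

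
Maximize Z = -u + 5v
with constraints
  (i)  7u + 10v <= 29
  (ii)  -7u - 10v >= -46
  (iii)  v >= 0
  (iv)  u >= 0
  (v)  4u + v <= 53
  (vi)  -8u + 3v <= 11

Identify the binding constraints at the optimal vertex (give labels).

(i) and (iv)

Extreme points and Z = -u + 5v:
  (29/7, 0) → Z = -29/7
  (0, 29/10) → Z = 29/2
  (0, 0) → Z = 0

The maximum is at (0, 29/10). Substituting into each constraint, equality holds for (i) and (iv); the remaining constraints have slack.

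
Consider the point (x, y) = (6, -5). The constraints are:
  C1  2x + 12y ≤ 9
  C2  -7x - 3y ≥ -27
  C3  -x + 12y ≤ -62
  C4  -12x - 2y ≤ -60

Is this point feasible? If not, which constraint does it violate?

feasible

C1: -48 ≤ 9 ✓
C2: -27 ≥ -27 ✓
C3: -66 ≤ -62 ✓
C4: -62 ≤ -60 ✓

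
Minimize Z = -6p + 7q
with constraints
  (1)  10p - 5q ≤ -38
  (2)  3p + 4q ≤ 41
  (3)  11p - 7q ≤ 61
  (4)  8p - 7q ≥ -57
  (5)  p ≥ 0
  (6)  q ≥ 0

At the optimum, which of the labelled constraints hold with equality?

Vertices and Z = -6p + 7q:
  (19/30, 133/15) → Z = 874/15
  (0, 38/5) → Z = 266/5
  (0, 57/7) → Z = 57

The minimum is at (0, 38/5). Substituting into each constraint, equality holds for (1) and (5); the remaining constraints have slack.

(1) and (5)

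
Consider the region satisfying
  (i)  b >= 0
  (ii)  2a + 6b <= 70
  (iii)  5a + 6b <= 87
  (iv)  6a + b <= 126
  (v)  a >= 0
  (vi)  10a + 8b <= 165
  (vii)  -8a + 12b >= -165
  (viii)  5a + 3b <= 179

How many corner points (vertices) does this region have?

The feasible vertices (each the meet of two boundaries and inside every other half-plane) are:
  (0, 0)
  (33/2, 0)
  (17/3, 88/9)
  (0, 35/3)
  (147/10, 9/4)

5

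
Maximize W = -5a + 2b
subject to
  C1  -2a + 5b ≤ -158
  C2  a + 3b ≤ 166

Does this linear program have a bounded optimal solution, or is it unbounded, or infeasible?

unbounded

From the feasible point (1304/11, 174/11), moving in the direction (-5, -2) keeps every constraint satisfied while W increases without bound.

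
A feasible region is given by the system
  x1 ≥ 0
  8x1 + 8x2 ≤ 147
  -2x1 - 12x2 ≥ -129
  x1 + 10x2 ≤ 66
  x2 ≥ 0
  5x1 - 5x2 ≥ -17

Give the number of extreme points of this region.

The feasible vertices (each the meet of two boundaries and inside every other half-plane) are:
  (0, 0)
  (0, 17/5)
  (157/12, 127/24)
  (147/8, 0)
  (32/11, 347/55)

5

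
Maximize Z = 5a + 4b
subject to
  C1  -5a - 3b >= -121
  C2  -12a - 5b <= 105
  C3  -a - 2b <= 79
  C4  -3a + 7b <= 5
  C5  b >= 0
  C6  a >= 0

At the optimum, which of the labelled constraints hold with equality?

C1 and C4

Feasible corners and Z = 5a + 4b:
  (208/11, 97/11) → Z = 1428/11
  (121/5, 0) → Z = 121
  (0, 5/7) → Z = 20/7
  (0, 0) → Z = 0

The maximum is at (208/11, 97/11). Substituting into each constraint, equality holds for C1 and C4; the remaining constraints have slack.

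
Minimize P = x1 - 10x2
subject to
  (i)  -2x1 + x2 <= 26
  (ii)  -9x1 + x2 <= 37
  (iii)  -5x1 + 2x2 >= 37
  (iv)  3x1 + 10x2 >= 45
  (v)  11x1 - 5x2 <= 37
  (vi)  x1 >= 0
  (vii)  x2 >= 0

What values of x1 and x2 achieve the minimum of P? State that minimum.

x1 = 15, x2 = 56, minimum P = -545

Feasible corners and P = x1 - 10x2:
  (15, 56) → P = -545
  (0, 26) → P = -260
  (0, 37/2) → P = -185

The binding constraints are -2x1 + x2 = 26 and -5x1 + 2x2 = 37.
Solving simultaneously gives x1 = 15, x2 = 56.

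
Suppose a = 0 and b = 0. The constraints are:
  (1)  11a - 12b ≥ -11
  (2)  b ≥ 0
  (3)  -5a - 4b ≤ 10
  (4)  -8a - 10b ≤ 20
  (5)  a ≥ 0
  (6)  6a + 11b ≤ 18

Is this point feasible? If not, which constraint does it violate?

(1): 0 ≥ -11 ✓
(2): 0 ≥ 0 ✓
(3): 0 ≤ 10 ✓
(4): 0 ≤ 20 ✓
(5): 0 ≥ 0 ✓
(6): 0 ≤ 18 ✓

feasible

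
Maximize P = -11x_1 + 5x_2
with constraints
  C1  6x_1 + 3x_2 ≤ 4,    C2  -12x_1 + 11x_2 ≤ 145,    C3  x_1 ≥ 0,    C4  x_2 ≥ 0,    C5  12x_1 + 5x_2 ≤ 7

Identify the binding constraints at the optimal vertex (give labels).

Corner points and P = -11x_1 + 5x_2:
  (0, 4/3) → P = 20/3
  (1/6, 1) → P = 19/6
  (0, 0) → P = 0
  (7/12, 0) → P = -77/12

The maximum is at (0, 4/3). Substituting into each constraint, equality holds for C1 and C3; the remaining constraints have slack.

C1 and C3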